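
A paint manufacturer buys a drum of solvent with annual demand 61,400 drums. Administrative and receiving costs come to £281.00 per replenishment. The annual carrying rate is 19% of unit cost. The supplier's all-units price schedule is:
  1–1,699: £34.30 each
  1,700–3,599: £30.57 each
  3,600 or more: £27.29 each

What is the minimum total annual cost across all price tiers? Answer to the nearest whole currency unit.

Holding cost per unit per year at price C is H = 0.19·C.
Candidates are each tier's EOQ (if it falls in that tier) and each price-break quantity.
Tier 1 (£34.30): EOQ = 2301.1 exceeds tier's upper bound 1699, so this tier is dominated.
EOQ at £30.57 = 2437.4 (feasible in tier 2): TC = 61,400×£30.57 + (61,400/2437.4)×281 + (2437.4/2)×0.19×£30.57 = £1,891,155.18.
EOQ at £27.29 = 2579.7 < 3600, so use break Q=3600: TC = 61,400×£27.29 + (61,400/3600.0)×281 + (3600.0/2)×0.19×£27.29 = £1,689,731.79.
Lowest total cost among the candidates is at Q = 3600.0.

TC* ≈ £1,689,732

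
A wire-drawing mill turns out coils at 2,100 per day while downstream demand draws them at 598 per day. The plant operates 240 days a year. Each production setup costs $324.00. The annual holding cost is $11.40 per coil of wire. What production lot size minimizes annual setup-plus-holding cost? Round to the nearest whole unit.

Q* ≈ 3,377 coils

Annual demand D = 598 × 240 = 143,520.
Production build-up factor (1 − d/p) = 1 − 598/2,100 = 0.7152.
Q* = √(2DS / (H(1 − d/p))) = √(2 × 143,520 × 324 / (11.4 × 0.7152)).
= √(93,000,960 / 8.1537) ≈ 3377.271.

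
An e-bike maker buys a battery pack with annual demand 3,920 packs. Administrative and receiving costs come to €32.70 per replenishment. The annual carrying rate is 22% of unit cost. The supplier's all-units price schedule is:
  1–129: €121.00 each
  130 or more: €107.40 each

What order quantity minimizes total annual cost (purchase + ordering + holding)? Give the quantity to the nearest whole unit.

Q* ≈ 130 packs

Holding cost per unit per year at price C is H = 0.22·C.
Candidates are each tier's EOQ (if it falls in that tier) and each price-break quantity.
EOQ at €121.00 = 98.1 (feasible in tier 1): TC = 3,920×€121.00 + (3,920/98.1)×32.7 + (98.1/2)×0.22×€121.00 = €476,932.38.
EOQ at €107.40 = 104.2 < 130, so use break Q=130: TC = 3,920×€107.40 + (3,920/130.0)×32.7 + (130.0/2)×0.22×€107.40 = €423,529.85.
Lowest total cost is €423,529.85 at Q = 130.0.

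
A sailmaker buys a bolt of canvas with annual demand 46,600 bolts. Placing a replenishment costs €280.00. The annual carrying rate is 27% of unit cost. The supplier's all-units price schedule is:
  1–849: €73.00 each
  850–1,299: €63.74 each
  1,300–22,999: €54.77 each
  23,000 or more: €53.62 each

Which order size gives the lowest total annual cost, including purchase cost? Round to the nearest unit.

Q* ≈ 1,328 bolts

Holding cost per unit per year at price C is H = 0.27·C.
Evaluate total cost at each tier's feasible EOQ or, if the EOQ is below the tier, at the tier's minimum quantity.
Tier 1 (€73.00): EOQ = 1150.7 exceeds tier's upper bound 849, so this tier is dominated.
EOQ at €63.74 = 1231.4 (feasible in tier 2): TC = 46,600×€63.74 + (46,600/1231.4)×280 + (1231.4/2)×0.27×€63.74 = €2,991,476.14.
EOQ at €54.77 = 1328.4 (feasible in tier 3): TC = 46,600×€54.77 + (46,600/1328.4)×280 + (1328.4/2)×0.27×€54.77 = €2,571,926.47.
EOQ at €53.62 = 1342.6 < 23000, so use break Q=23000: TC = 46,600×€53.62 + (46,600/23000.0)×280 + (23000.0/2)×0.27×€53.62 = €2,665,749.40.
Lowest total cost is €2,571,926.47 at Q = 1328.4.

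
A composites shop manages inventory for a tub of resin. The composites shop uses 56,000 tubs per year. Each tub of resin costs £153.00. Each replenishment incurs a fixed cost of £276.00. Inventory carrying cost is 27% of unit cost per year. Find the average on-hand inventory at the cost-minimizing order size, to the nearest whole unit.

Average inventory ≈ 433 tubs

Holding cost H = 0.27 × £153.00 = £41.3100 per unit per year.
EOQ = √(2DS/H) = √(2 × 56,000 × 276 / 41.31) ≈ 865.04.
Average inventory = Q*/2 ≈ 865.04 / 2 = 432.520.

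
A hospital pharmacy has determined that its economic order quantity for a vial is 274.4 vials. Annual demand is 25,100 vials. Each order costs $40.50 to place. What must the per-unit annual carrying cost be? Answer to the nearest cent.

H ≈ $27.00

Invert the EOQ relation Q*² = 2DS/H.
From Q* = √(2DS/H): H = 2DS / Q*² = 2 × 25,100 × 40.5 / 274.4² = 27.0017.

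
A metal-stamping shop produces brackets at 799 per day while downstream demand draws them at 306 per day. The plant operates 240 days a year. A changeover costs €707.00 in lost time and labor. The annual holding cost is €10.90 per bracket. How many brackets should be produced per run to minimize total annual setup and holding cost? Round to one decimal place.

Annual demand D = 306 × 240 = 73,440.
Production build-up factor (1 − d/p) = 1 − 306/799 = 0.6170.
Q* = √(2DS / (H(1 − d/p))) = √(2 × 73,440 × 707 / (10.9 × 0.6170)).
= √(103,844,160 / 6.7255) ≈ 3929.413.

Q* ≈ 3,929.4 brackets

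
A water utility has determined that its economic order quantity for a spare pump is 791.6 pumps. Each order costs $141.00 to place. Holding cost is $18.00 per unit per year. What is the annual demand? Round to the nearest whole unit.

Squaring Q* = √(2DS/H) gives Q*² = 2DS/H.
From Q* = √(2DS/H): D = Q*²H / (2S) = 791.6² × 18 / (2 × 141) = 39997.695.

D ≈ 39,998 pumps per year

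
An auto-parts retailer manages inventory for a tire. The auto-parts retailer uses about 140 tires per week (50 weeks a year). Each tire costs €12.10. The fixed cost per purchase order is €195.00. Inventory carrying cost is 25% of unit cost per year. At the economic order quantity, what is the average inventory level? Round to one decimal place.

Average inventory ≈ 475.0 tires

Annual demand D = 140 × 50 = 7,000.
Holding cost H = 0.25 × €12.10 = €3.0250 per unit per year.
The optimal lot size = √(2DS/H) = √(2 × 7,000 × 195 / 3.025) ≈ 949.99.
Average inventory = Q*/2 ≈ 949.99 / 2 = 474.995.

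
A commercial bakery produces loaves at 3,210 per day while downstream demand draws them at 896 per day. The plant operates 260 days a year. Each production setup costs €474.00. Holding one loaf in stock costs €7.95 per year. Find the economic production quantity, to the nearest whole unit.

Annual demand D = 896 × 260 = 232,960.
Production build-up factor (1 − d/p) = 1 − 896/3,210 = 0.7209.
Q* = √(2DS / (H(1 − d/p))) = √(2 × 232,960 × 474 / (7.95 × 0.7209)).
= √(220,846,080 / 5.7309) ≈ 6207.720.

Q* ≈ 6,208 loaves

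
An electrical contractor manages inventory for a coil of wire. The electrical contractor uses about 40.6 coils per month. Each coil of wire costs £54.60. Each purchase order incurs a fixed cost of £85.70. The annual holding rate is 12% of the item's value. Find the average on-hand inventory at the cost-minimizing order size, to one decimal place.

Average inventory ≈ 56.4 coils

Annual demand D = 40.6 × 12 = 487.2.
Holding cost H = 0.12 × £54.60 = £6.5520 per unit per year.
Q* = √(2DS/H) = √(2 × 487.2 × 85.7 / 6.552) ≈ 112.89.
Average inventory = Q*/2 ≈ 112.89 / 2 = 56.447.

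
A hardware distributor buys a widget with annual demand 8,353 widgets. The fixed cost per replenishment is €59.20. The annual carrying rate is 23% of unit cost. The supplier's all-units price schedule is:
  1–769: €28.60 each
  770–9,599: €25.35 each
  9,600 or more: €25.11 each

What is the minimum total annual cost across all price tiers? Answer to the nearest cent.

TC* ≈ €214,635.50

Holding cost per unit per year at price C is H = 0.23·C.
For each price level, check whether its EOQ is feasible; otherwise the best quantity at that price is the breakpoint.
EOQ at €28.60 = 387.7 (feasible in tier 1): TC = 8,353×€28.60 + (8,353/387.7)×59.2 + (387.7/2)×0.23×€28.60 = €241,446.41.
EOQ at €25.35 = 411.9 < 770, so use break Q=770: TC = 8,353×€25.35 + (8,353/770.0)×59.2 + (770.0/2)×0.23×€25.35 = €214,635.50.
EOQ at €25.11 = 413.8 < 9600, so use break Q=9600: TC = 8,353×€25.11 + (8,353/9600.0)×59.2 + (9600.0/2)×0.23×€25.11 = €237,516.78.
Lowest total cost among the candidates is at Q = 770.0.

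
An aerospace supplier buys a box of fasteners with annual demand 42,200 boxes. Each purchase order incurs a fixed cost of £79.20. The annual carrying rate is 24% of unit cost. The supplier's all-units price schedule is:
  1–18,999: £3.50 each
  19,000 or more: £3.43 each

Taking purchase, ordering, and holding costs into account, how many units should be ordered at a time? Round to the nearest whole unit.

Holding cost per unit per year at price C is H = 0.24·C.
For each price level, check whether its EOQ is feasible; otherwise the best quantity at that price is the breakpoint.
EOQ at £3.50 = 2820.9 (feasible in tier 1): TC = 42,200×£3.50 + (42,200/2820.9)×79.2 + (2820.9/2)×0.24×£3.50 = £150,069.59.
EOQ at £3.43 = 2849.6 < 19000, so use break Q=19000: TC = 42,200×£3.43 + (42,200/19000.0)×79.2 + (19000.0/2)×0.24×£3.43 = £152,742.31.
Lowest total cost is £150,069.59 at Q = 2820.9.

Q* ≈ 2,821 boxes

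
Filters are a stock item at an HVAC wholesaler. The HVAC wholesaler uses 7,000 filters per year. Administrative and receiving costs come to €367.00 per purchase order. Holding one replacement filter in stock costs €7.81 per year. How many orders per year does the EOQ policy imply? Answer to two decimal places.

N ≈ 8.63 orders per year

Q* = √(2DS/H) = √(2 × 7,000 × 367 / 7.81) ≈ 811.09.
Orders per year = D / Q* = 7,000 / 811.09 ≈ 8.630.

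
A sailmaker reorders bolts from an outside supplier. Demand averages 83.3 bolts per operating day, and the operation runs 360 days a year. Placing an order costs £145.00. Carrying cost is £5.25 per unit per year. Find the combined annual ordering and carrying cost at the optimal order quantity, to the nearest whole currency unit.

TC* ≈ £6,757

Annual demand D = 83.3 × 360 = 29,988.
Q* = √(2DS/H) = √(2 × 29,988 × 145 / 5.25) ≈ 1287.04.
At Q*, ordering cost (D/Q*)S equals holding cost (Q*/2)H, each = √(DSH/2).
Minimum total = √(2DSH) = √(2 × 29,988 × 145 × 5.25) ≈ 6756.976.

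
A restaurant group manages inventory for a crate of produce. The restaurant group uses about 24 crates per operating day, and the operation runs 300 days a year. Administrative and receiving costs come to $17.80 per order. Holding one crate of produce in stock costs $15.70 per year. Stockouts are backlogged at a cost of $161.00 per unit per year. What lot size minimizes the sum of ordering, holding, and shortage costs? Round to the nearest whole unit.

Annual demand D = 24 × 300 = 7,200.
With planned backorders, Q* = √(2DS/H) · √((H+B)/B).
√(2DS/H) = √(2 × 7,200 × 17.8 / 15.7) = 127.774.
√((H+B)/B) = √((15.7+161)/161) = 1.0476.
Q* ≈ 133.859.

Q* ≈ 134 crates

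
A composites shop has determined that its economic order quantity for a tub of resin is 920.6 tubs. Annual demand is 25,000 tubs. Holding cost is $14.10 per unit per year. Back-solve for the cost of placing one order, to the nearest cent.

S ≈ $239.00

Squaring Q* = √(2DS/H) gives Q*² = 2DS/H.
From Q* = √(2DS/H): S = Q*²H / (2D) = 920.6² × 14.1 / (2 × 25,000) = 238.9962.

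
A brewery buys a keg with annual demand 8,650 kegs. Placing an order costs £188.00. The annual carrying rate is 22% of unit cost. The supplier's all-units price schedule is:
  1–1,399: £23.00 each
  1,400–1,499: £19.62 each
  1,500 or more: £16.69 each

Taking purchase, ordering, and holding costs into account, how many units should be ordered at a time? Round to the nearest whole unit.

Holding cost per unit per year at price C is H = 0.22·C.
For each price level, check whether its EOQ is feasible; otherwise the best quantity at that price is the breakpoint.
EOQ at £23.00 = 801.7 (feasible in tier 1): TC = 8,650×£23.00 + (8,650/801.7)×188 + (801.7/2)×0.22×£23.00 = £203,006.74.
EOQ at £19.62 = 868.0 < 1400, so use break Q=1400: TC = 8,650×£19.62 + (8,650/1400.0)×188 + (1400.0/2)×0.22×£19.62 = £173,896.05.
EOQ at £16.69 = 941.2 < 1500, so use break Q=1500: TC = 8,650×£16.69 + (8,650/1500.0)×188 + (1500.0/2)×0.22×£16.69 = £148,206.48.
Lowest total cost is £148,206.48 at Q = 1500.0.

Q* ≈ 1,500 kegs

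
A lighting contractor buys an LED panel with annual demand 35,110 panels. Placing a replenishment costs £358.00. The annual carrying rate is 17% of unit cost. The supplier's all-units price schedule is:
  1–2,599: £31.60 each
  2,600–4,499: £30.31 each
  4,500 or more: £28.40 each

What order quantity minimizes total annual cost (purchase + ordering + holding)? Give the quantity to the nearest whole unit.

Holding cost per unit per year at price C is H = 0.17·C.
Evaluate total cost at each tier's feasible EOQ or, if the EOQ is below the tier, at the tier's minimum quantity.
EOQ at £31.60 = 2163.2 (feasible in tier 1): TC = 35,110×£31.60 + (35,110/2163.2)×358 + (2163.2/2)×0.17×£31.60 = £1,121,096.90.
EOQ at £30.31 = 2208.8 < 2600, so use break Q=2600: TC = 35,110×£30.31 + (35,110/2600.0)×358 + (2600.0/2)×0.17×£30.31 = £1,075,716.99.
EOQ at £28.40 = 2281.9 < 4500, so use break Q=4500: TC = 35,110×£28.40 + (35,110/4500.0)×358 + (4500.0/2)×0.17×£28.40 = £1,010,780.20.
Lowest total cost is £1,010,780.20 at Q = 4500.0.

Q* ≈ 4,500 panels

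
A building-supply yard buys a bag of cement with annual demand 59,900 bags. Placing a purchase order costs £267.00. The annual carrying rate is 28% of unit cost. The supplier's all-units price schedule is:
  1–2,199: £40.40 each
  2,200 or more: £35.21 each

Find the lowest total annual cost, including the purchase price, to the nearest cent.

TC* ≈ £2,127,193.36

Holding cost per unit per year at price C is H = 0.28·C.
Candidates are each tier's EOQ (if it falls in that tier) and each price-break quantity.
EOQ at £40.40 = 1681.6 (feasible in tier 1): TC = 59,900×£40.40 + (59,900/1681.6)×267 + (1681.6/2)×0.28×£40.40 = £2,438,981.89.
EOQ at £35.21 = 1801.2 < 2200, so use break Q=2200: TC = 59,900×£35.21 + (59,900/2200.0)×267 + (2200.0/2)×0.28×£35.21 = £2,127,193.36.
Lowest total cost among the candidates is at Q = 2200.0.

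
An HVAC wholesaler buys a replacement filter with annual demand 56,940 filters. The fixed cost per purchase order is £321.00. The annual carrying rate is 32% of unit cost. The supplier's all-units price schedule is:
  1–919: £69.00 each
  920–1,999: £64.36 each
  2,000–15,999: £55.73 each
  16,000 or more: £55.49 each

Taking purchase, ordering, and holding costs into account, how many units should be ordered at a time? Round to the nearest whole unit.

Holding cost per unit per year at price C is H = 0.32·C.
For each price level, check whether its EOQ is feasible; otherwise the best quantity at that price is the breakpoint.
Tier 1 (£69.00): EOQ = 1286.7 exceeds tier's upper bound 919, so this tier is dominated.
EOQ at £64.36 = 1332.3 (feasible in tier 2): TC = 56,940×£64.36 + (56,940/1332.3)×321 + (1332.3/2)×0.32×£64.36 = £3,692,096.83.
EOQ at £55.73 = 1431.7 < 2000, so use break Q=2000: TC = 56,940×£55.73 + (56,940/2000.0)×321 + (2000.0/2)×0.32×£55.73 = £3,200,238.67.
EOQ at £55.49 = 1434.8 < 16000, so use break Q=16000: TC = 56,940×£55.49 + (56,940/16000.0)×321 + (16000.0/2)×0.32×£55.49 = £3,302,797.36.
Lowest total cost is £3,200,238.67 at Q = 2000.0.

Q* ≈ 2,000 filters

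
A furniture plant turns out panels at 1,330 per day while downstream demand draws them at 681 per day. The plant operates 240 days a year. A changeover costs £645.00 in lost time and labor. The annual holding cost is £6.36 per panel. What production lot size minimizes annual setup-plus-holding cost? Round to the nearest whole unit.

Q* ≈ 8,242 panels

Annual demand D = 681 × 240 = 163,440.
Production build-up factor (1 − d/p) = 1 − 681/1,330 = 0.4880.
Q* = √(2DS / (H(1 − d/p))) = √(2 × 163,440 × 645 / (6.36 × 0.4880)).
= √(210,837,600 / 3.1035) ≈ 8242.310.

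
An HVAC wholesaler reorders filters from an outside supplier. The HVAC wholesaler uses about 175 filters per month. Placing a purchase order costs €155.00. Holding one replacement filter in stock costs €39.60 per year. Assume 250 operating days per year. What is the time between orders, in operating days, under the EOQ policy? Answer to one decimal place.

T ≈ 15.3 days

Annual demand D = 175 × 12 = 2,100.
Q* = √(2DS/H) = √(2 × 2,100 × 155 / 39.6) ≈ 128.22.
Cycle time = Q*/D × 250 = 128.22 / 2,100 × 250 ≈ 15.264 days.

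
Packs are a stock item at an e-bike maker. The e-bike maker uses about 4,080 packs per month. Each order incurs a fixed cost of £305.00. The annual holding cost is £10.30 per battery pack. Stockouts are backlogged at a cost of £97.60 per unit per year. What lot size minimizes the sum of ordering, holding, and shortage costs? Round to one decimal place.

Annual demand D = 4,080 × 12 = 48,960.
With planned backorders, Q* = √(2DS/H) · √((H+B)/B).
√(2DS/H) = √(2 × 48,960 × 305 / 10.3) = 1702.813.
√((H+B)/B) = √((10.3+97.6)/97.6) = 1.0514.
Q* ≈ 1790.411.

Q* ≈ 1,790.4 packs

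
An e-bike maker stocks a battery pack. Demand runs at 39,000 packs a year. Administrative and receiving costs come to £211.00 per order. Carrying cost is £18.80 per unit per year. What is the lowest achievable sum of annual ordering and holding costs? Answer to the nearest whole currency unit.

TC* ≈ £17,590

EOQ = √(2DS/H) = √(2 × 39,000 × 211 / 18.8) ≈ 935.64.
At the optimum the two cost components are equal, so total cost = 2·(Q*/2)H = Q*·H.
Minimum total = √(2DSH) = √(2 × 39,000 × 211 × 18.8) ≈ 17590.065.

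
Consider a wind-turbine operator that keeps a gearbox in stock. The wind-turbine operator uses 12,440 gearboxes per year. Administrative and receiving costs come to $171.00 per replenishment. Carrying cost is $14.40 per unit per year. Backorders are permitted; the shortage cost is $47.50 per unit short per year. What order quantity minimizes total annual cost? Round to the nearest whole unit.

With planned backorders, Q* = √(2DS/H) · √((H+B)/B).
√(2DS/H) = √(2 × 12,440 × 171 / 14.4) = 543.553.
√((H+B)/B) = √((14.4+47.5)/47.5) = 1.1416.
Q* ≈ 620.498.

Q* ≈ 620 gearboxes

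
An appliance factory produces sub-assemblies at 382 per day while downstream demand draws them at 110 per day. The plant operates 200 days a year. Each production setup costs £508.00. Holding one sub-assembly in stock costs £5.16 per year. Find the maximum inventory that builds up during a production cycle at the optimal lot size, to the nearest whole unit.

I_max ≈ 1,756 sub-assemblies

Annual demand D = 110 × 200 = 22,000.
Production build-up factor (1 − d/p) = 1 − 110/382 = 0.7120.
Q* = √(2DS / (H(1 − d/p))) = √(2 × 22,000 × 508 / (5.16 × 0.7120)).
= √(22,352,000 / 3.6741) ≈ 2466.497.
Maximum inventory = Q*(1 − d/p) = 2466.497 × 0.7120 ≈ 1756.249.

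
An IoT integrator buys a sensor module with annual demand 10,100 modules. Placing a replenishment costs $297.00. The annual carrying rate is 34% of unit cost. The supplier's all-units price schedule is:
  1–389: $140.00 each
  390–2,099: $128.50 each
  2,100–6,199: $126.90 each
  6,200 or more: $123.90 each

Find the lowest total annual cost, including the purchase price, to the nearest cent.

TC* ≈ $1,314,061.09

Holding cost per unit per year at price C is H = 0.34·C.
Evaluate total cost at each tier's feasible EOQ or, if the EOQ is below the tier, at the tier's minimum quantity.
EOQ at $140.00 = 355.0 (feasible in tier 1): TC = 10,100×$140.00 + (10,100/355.0)×297 + (355.0/2)×0.34×$140.00 = $1,430,898.86.
EOQ at $128.50 = 370.6 < 390, so use break Q=390: TC = 10,100×$128.50 + (10,100/390.0)×297 + (390.0/2)×0.34×$128.50 = $1,314,061.09.
EOQ at $126.90 = 372.9 < 2100, so use break Q=2100: TC = 10,100×$126.90 + (10,100/2100.0)×297 + (2100.0/2)×0.34×$126.90 = $1,328,421.73.
EOQ at $123.90 = 377.4 < 6200, so use break Q=6200: TC = 10,100×$123.90 + (10,100/6200.0)×297 + (6200.0/2)×0.34×$123.90 = $1,382,464.42.
Lowest total cost among the candidates is at Q = 390.0.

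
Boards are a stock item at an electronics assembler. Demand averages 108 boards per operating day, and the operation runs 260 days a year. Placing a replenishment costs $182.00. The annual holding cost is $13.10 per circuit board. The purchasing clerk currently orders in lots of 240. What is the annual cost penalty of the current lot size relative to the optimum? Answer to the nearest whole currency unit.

Extra cost ≈ $11,295 per year

Annual demand D = 108 × 260 = 28,080.
EOQ = √(2DS/H) = √(2 × 28,080 × 182 / 13.1) ≈ 883.31.
Cost at Q* = (D/Q*)S + (Q*/2)H = √(2DSH) ≈ $11,571.37.
Cost at Q = 240: (28,080/240)×182 + (240/2)×13.1 = $21,294.00 + $1,572.00 = $22,866.00.
Excess = $22,866.00 − $11,571.37 = $11,294.63.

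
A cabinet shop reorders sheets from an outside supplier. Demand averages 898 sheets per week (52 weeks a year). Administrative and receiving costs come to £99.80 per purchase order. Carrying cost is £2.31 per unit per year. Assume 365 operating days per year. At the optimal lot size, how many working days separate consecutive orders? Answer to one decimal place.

T ≈ 15.7 days

Annual demand D = 898 × 52 = 46,696.
Q* = √(2DS/H) = √(2 × 46,696 × 99.8 / 2.31) ≈ 2008.70.
Cycle time = Q*/D × 365 = 2008.70 / 46,696 × 365 ≈ 15.701 days.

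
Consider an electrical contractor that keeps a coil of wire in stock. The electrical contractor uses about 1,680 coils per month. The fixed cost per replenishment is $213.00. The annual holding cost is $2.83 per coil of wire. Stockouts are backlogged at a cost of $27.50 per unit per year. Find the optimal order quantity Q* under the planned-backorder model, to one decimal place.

Annual demand D = 1,680 × 12 = 20,160.
With planned backorders, Q* = √(2DS/H) · √((H+B)/B).
√(2DS/H) = √(2 × 20,160 × 213 / 2.83) = 1742.035.
√((H+B)/B) = √((2.83+27.5)/27.5) = 1.0502.
Q* ≈ 1829.476.

Q* ≈ 1,829.5 coils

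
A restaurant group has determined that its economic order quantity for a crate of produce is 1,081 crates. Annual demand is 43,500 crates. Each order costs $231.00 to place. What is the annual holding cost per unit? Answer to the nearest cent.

H ≈ $17.20

Squaring Q* = √(2DS/H) gives Q*² = 2DS/H.
From Q* = √(2DS/H): H = 2DS / Q*² = 2 × 43,500 × 231 / 1,081² = 17.1981.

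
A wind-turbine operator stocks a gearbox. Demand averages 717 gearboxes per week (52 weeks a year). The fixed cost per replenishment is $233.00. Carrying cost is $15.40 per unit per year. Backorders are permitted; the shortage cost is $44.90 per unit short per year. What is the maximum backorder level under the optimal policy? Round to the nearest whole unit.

S* ≈ 314 gearboxes

Annual demand D = 717 × 52 = 37,284.
With planned backorders, Q* = √(2DS/H) · √((H+B)/B).
√(2DS/H) = √(2 × 37,284 × 233 / 15.4) = 1062.170.
√((H+B)/B) = √((15.4+44.9)/44.9) = 1.1589.
Q* ≈ 1230.919.
S* = Q* · H/(H+B) = 1230.919 × 15.4/60.3 ≈ 314.364.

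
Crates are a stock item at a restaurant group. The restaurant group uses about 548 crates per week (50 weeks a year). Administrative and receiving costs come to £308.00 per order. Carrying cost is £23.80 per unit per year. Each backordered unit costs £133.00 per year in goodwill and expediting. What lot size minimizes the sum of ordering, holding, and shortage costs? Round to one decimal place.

Q* ≈ 914.4 crates

Annual demand D = 548 × 50 = 27,400.
With planned backorders, Q* = √(2DS/H) · √((H+B)/B).
√(2DS/H) = √(2 × 27,400 × 308 / 23.8) = 842.126.
√((H+B)/B) = √((23.8+133)/133) = 1.0858.
Q* ≈ 914.375.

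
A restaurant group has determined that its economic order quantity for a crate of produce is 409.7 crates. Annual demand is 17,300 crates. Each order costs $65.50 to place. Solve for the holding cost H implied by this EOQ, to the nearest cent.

The basic EOQ model gives Q* = √(2DS/H); rearrange for the unknown.
From Q* = √(2DS/H): H = 2DS / Q*² = 2 × 17,300 × 65.5 / 409.7² = 13.5016.

H ≈ $13.50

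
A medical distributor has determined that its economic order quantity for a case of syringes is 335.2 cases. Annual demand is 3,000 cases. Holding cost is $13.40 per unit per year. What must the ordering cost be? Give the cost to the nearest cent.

S ≈ $250.94

Squaring Q* = √(2DS/H) gives Q*² = 2DS/H.
From Q* = √(2DS/H): S = Q*²H / (2D) = 335.2² × 13.4 / (2 × 3,000) = 250.9352.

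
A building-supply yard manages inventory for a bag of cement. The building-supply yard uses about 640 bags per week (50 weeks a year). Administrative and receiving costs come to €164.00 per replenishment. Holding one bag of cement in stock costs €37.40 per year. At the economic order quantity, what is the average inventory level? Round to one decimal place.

Annual demand D = 640 × 50 = 32,000.
The optimal lot size = √(2DS/H) = √(2 × 32,000 × 164 / 37.4) ≈ 529.76.
Average inventory = Q*/2 ≈ 529.76 / 2 = 264.878.

Average inventory ≈ 264.9 bags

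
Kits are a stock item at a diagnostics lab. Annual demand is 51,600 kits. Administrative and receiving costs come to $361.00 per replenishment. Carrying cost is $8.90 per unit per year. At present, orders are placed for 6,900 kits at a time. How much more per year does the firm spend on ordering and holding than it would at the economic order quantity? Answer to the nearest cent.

Extra cost ≈ $15,195.55 per year

EOQ = √(2DS/H) = √(2 × 51,600 × 361 / 8.9) ≈ 2045.97.
Cost at Q* = (D/Q*)S + (Q*/2)H = √(2DSH) ≈ $18,209.10.
Cost at Q = 6,900: (51,600/6,900)×361 + (6,900/2)×8.9 = $2,699.65 + $30,705.00 = $33,404.65.
Excess = $33,404.65 − $18,209.10 = $15,195.55.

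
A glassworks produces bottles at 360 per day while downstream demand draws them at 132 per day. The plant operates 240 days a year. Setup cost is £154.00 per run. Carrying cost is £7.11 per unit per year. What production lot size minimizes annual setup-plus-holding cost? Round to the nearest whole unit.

Annual demand D = 132 × 240 = 31,680.
Production build-up factor (1 − d/p) = 1 − 132/360 = 0.6333.
Q* = √(2DS / (H(1 − d/p))) = √(2 × 31,680 × 154 / (7.11 × 0.6333)).
= √(9,757,440 / 4.503) ≈ 1472.031.

Q* ≈ 1,472 bottles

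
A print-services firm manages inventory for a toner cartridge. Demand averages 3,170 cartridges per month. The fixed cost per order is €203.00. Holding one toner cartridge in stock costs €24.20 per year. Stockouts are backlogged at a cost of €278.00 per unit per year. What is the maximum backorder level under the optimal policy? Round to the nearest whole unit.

Annual demand D = 3,170 × 12 = 38,040.
With planned backorders, Q* = √(2DS/H) · √((H+B)/B).
√(2DS/H) = √(2 × 38,040 × 203 / 24.2) = 798.869.
√((H+B)/B) = √((24.2+278)/278) = 1.0426.
Q* ≈ 832.914.
S* = Q* · H/(H+B) = 832.914 × 24.2/302.2 ≈ 66.699.

S* ≈ 67 cartridges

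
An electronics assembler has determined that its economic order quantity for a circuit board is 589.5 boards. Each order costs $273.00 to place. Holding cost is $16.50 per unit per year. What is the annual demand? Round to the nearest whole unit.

D ≈ 10,502 boards per year

Squaring Q* = √(2DS/H) gives Q*² = 2DS/H.
From Q* = √(2DS/H): D = Q*²H / (2S) = 589.5² × 16.5 / (2 × 273) = 10501.683.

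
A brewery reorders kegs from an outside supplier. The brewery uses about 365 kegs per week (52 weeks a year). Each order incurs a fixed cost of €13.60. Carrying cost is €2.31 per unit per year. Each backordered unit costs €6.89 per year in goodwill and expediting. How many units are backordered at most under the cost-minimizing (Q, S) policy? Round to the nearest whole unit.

S* ≈ 137 kegs

Annual demand D = 365 × 52 = 18,980.
With planned backorders, Q* = √(2DS/H) · √((H+B)/B).
√(2DS/H) = √(2 × 18,980 × 13.6 / 2.31) = 472.745.
√((H+B)/B) = √((2.31+6.89)/6.89) = 1.1555.
Q* ≈ 546.274.
S* = Q* · H/(H+B) = 546.274 × 2.31/9.2 ≈ 137.162.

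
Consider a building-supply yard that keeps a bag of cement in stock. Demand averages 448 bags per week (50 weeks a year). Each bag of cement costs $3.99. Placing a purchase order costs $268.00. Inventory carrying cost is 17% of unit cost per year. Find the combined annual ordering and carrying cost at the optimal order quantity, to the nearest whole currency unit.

Annual demand D = 448 × 50 = 22,400.
Holding cost H = 0.17 × $3.99 = $0.6783 per unit per year.
EOQ = √(2DS/H) = √(2 × 22,400 × 268 / 0.6783) ≈ 4207.22.
At Q*, ordering cost (D/Q*)S equals holding cost (Q*/2)H, each = √(DSH/2).
Minimum total = √(2DSH) = √(2 × 22,400 × 268 × 0.6783) ≈ 2853.759.

TC* ≈ $2,854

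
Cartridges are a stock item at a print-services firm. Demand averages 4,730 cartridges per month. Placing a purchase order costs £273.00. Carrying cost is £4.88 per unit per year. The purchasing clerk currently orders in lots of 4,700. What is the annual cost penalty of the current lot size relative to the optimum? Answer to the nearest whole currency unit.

Extra cost ≈ £2,467 per year

Annual demand D = 4,730 × 12 = 56,760.
EOQ = √(2DS/H) = √(2 × 56,760 × 273 / 4.88) ≈ 2520.04.
Cost at Q* = (D/Q*)S + (Q*/2)H = √(2DSH) ≈ £12,297.80.
Cost at Q = 4,700: (56,760/4,700)×273 + (4,700/2)×4.88 = £3,296.91 + £11,468.00 = £14,764.91.
Excess = £14,764.91 − £12,297.80 = £2,467.11.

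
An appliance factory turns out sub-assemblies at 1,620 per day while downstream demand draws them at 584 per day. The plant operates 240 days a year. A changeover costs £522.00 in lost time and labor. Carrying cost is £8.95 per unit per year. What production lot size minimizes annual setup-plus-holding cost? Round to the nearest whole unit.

Q* ≈ 5,056 sub-assemblies

Annual demand D = 584 × 240 = 140,160.
Production build-up factor (1 − d/p) = 1 − 584/1,620 = 0.6395.
Q* = √(2DS / (H(1 − d/p))) = √(2 × 140,160 × 522 / (8.95 × 0.6395)).
= √(146,327,040 / 5.7236) ≈ 5056.248.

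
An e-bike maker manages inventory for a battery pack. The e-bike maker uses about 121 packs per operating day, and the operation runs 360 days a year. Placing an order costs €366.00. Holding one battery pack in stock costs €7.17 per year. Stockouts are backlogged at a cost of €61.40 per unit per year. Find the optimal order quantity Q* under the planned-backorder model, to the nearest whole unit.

Q* ≈ 2,229 packs

Annual demand D = 121 × 360 = 43,560.
With planned backorders, Q* = √(2DS/H) · √((H+B)/B).
√(2DS/H) = √(2 × 43,560 × 366 / 7.17) = 2108.822.
√((H+B)/B) = √((7.17+61.4)/61.4) = 1.0568.
Q* ≈ 2228.552.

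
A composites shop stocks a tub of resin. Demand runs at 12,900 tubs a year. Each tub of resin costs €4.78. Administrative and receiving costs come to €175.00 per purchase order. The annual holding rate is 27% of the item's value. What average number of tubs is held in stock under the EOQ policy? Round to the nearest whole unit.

Average inventory ≈ 935 tubs

Holding cost H = 0.27 × €4.78 = €1.2906 per unit per year.
The optimal lot size = √(2DS/H) = √(2 × 12,900 × 175 / 1.2906) ≈ 1870.39.
Average inventory = Q*/2 ≈ 1870.39 / 2 = 935.197.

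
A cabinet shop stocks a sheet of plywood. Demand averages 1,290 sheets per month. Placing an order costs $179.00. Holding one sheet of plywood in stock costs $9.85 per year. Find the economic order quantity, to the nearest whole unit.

Annual demand D = 1,290 × 12 = 15,480.
EOQ = √(2DS / H) = √(2 × 15,480 × 179 / 9.85).
= √(5,541,840 / 9.85) = √562,623.3503 ≈ 750.082.

Q* ≈ 750 sheets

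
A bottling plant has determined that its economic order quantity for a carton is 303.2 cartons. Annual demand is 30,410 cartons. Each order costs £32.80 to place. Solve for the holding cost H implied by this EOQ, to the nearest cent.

Squaring Q* = √(2DS/H) gives Q*² = 2DS/H.
From Q* = √(2DS/H): H = 2DS / Q*² = 2 × 30,410 × 32.8 / 303.2² = 21.7001.

H ≈ £21.70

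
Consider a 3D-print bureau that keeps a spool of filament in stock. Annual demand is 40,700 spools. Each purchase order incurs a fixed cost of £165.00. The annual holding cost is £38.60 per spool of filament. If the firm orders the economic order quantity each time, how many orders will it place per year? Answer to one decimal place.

EOQ = √(2DS/H) = √(2 × 40,700 × 165 / 38.6) ≈ 589.88.
Orders per year = D / Q* = 40,700 / 589.88 ≈ 68.998.

N ≈ 69.0 orders per year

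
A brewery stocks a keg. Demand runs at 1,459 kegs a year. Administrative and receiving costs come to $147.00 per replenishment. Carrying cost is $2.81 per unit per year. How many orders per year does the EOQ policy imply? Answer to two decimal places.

N ≈ 3.73 orders per year

EOQ = √(2DS/H) = √(2 × 1,459 × 147 / 2.81) ≈ 390.70.
Orders per year = D / Q* = 1,459 / 390.70 ≈ 3.734.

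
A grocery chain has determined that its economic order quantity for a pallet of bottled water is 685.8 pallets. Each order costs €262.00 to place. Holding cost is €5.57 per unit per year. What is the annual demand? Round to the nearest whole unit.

Squaring Q* = √(2DS/H) gives Q*² = 2DS/H.
From Q* = √(2DS/H): D = Q*²H / (2S) = 685.8² × 5.57 / (2 × 262) = 4999.411.

D ≈ 4,999 pallets per year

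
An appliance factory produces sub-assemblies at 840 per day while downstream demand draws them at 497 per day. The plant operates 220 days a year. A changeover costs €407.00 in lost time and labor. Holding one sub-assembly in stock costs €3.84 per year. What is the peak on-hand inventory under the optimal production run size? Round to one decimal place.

I_max ≈ 3,076.4 sub-assemblies

Annual demand D = 497 × 220 = 109,340.
Production build-up factor (1 − d/p) = 1 − 497/840 = 0.4083.
Q* = √(2DS / (H(1 − d/p))) = √(2 × 109,340 × 407 / (3.84 × 0.4083)).
= √(89,002,760 / 1.568) ≈ 7534.054.
Maximum inventory = Q*(1 − d/p) = 7534.054 × 0.4083 ≈ 3076.405.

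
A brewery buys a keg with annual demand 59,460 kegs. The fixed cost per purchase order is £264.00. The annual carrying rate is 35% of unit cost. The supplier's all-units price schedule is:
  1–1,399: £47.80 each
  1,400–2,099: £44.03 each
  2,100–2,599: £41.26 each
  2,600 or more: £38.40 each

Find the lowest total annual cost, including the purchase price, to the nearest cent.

TC* ≈ £2,306,773.48

Holding cost per unit per year at price C is H = 0.35·C.
Candidates are each tier's EOQ (if it falls in that tier) and each price-break quantity.
EOQ at £47.80 = 1369.9 (feasible in tier 1): TC = 59,460×£47.80 + (59,460/1369.9)×264 + (1369.9/2)×0.35×£47.80 = £2,865,106.04.
EOQ at £44.03 = 1427.3 (feasible in tier 2): TC = 59,460×£44.03 + (59,460/1427.3)×264 + (1427.3/2)×0.35×£44.03 = £2,640,019.50.
EOQ at £41.26 = 1474.5 < 2100, so use break Q=2100: TC = 59,460×£41.26 + (59,460/2100.0)×264 + (2100.0/2)×0.35×£41.26 = £2,475,957.62.
EOQ at £38.40 = 1528.4 < 2600, so use break Q=2600: TC = 59,460×£38.40 + (59,460/2600.0)×264 + (2600.0/2)×0.35×£38.40 = £2,306,773.48.
Lowest total cost among the candidates is at Q = 2600.0.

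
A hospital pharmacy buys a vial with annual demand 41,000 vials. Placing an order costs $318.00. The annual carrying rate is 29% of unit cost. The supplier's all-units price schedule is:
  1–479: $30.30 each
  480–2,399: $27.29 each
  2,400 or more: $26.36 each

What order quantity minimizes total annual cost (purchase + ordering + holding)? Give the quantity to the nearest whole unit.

Q* ≈ 2,400 vials

Holding cost per unit per year at price C is H = 0.29·C.
Evaluate total cost at each tier's feasible EOQ or, if the EOQ is below the tier, at the tier's minimum quantity.
Tier 1 ($30.30): EOQ = 1722.7 exceeds tier's upper bound 479, so this tier is dominated.
EOQ at $27.29 = 1815.2 (feasible in tier 2): TC = 41,000×$27.29 + (41,000/1815.2)×318 + (1815.2/2)×0.29×$27.29 = $1,133,255.52.
EOQ at $26.36 = 1846.9 < 2400, so use break Q=2400: TC = 41,000×$26.36 + (41,000/2400.0)×318 + (2400.0/2)×0.29×$26.36 = $1,095,365.78.
Lowest total cost is $1,095,365.78 at Q = 2400.0.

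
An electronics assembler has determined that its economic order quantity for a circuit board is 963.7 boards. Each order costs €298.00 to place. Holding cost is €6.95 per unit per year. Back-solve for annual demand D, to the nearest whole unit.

Invert the EOQ relation Q*² = 2DS/H.
From Q* = √(2DS/H): D = Q*²H / (2S) = 963.7² × 6.95 / (2 × 298) = 10829.846.

D ≈ 10,830 boards per year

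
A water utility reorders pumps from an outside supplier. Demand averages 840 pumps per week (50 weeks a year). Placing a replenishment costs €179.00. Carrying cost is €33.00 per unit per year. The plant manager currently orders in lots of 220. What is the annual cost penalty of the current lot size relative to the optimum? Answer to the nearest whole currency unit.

Extra cost ≈ €15,527 per year

Annual demand D = 840 × 50 = 42,000.
EOQ = √(2DS/H) = √(2 × 42,000 × 179 / 33) ≈ 675.01.
Cost at Q* = (D/Q*)S + (Q*/2)H = √(2DSH) ≈ €22,275.28.
Cost at Q = 220: (42,000/220)×179 + (220/2)×33 = €34,172.73 + €3,630.00 = €37,802.73.
Excess = €37,802.73 − €22,275.28 = €15,527.45.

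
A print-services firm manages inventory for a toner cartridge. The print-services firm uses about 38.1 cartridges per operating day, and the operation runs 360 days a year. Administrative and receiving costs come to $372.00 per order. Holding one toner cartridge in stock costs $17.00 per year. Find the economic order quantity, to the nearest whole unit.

Annual demand D = 38.1 × 360 = 13,716.
EOQ = √(2DS / H) = √(2 × 13,716 × 372 / 17).
= √(10,204,704 / 17) = √600,276.7059 ≈ 774.775.

Q* ≈ 775 cartridges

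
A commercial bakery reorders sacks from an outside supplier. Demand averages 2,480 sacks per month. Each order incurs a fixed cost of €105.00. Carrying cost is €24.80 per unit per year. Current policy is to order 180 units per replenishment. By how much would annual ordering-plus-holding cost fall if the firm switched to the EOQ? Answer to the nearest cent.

Annual demand D = 2,480 × 12 = 29,760.
EOQ = √(2DS/H) = √(2 × 29,760 × 105 / 24.8) ≈ 502.00.
Cost at Q* = (D/Q*)S + (Q*/2)H = √(2DSH) ≈ €12,449.50.
Cost at Q = 180: (29,760/180)×105 + (180/2)×24.8 = €17,360.00 + €2,232.00 = €19,592.00.
Excess = €19,592.00 − €12,449.50 = €7,142.50.

Extra cost ≈ €7,142.50 per year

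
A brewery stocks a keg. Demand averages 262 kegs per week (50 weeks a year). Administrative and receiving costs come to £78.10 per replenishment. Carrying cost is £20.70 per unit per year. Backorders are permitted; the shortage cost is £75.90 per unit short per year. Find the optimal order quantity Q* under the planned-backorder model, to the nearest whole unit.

Annual demand D = 262 × 50 = 13,100.
With planned backorders, Q* = √(2DS/H) · √((H+B)/B).
√(2DS/H) = √(2 × 13,100 × 78.1 / 20.7) = 314.406.
√((H+B)/B) = √((20.7+75.9)/75.9) = 1.1282.
Q* ≈ 354.698.

Q* ≈ 355 kegs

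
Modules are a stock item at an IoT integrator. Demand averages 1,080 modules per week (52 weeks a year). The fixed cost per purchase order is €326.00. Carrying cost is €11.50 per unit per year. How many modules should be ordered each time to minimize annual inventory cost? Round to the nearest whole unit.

Q* ≈ 1,784 modules

Annual demand D = 1,080 × 52 = 56,160.
EOQ = √(2DS / H) = √(2 × 56,160 × 326 / 11.5).
= √(36,616,320 / 11.5) = √3,184,027.8261 ≈ 1784.384.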